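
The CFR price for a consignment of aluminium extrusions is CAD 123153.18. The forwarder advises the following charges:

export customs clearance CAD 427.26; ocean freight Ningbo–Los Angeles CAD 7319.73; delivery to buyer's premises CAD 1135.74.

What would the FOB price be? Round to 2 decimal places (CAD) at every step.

FOB price: CAD 115833.45

Not relevant to the conversion: export clearance — on the seller under both CFR and FOB; already in the CFR price and stays in the FOB price. delivery — on the buyer under both terms; not part of either seller's price.
From CFR to FOB, the seller no longer bears: freight.
FOB price = 123153.18 − 7319.73 = 115833.45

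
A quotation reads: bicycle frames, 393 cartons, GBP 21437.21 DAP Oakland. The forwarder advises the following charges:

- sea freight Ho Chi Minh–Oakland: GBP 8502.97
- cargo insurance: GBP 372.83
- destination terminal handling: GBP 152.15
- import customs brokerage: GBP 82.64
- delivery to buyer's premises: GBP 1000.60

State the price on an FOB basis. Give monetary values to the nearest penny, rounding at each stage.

Not relevant to the conversion: brokerage — on the buyer under both terms; not part of either seller's price.
From DAP to FOB, the seller no longer bears: freight, insurance, destination terminal, delivery.
FOB price = 21437.21 − 8502.97 − 372.83 − 152.15 − 1000.60 = 11408.66

FOB price: GBP 11408.66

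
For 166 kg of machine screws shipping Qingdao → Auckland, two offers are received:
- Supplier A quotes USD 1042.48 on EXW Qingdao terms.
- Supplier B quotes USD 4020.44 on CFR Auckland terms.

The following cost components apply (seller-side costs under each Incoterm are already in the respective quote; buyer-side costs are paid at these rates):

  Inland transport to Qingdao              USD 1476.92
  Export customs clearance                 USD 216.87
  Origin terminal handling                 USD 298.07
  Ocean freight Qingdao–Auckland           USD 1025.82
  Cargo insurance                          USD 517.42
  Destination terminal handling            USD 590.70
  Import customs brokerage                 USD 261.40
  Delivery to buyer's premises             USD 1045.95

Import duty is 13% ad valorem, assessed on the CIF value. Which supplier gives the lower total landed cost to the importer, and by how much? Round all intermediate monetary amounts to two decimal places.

Supplier B is cheaper by USD 44.89

Supplier A (EXW):
CIF value = EXW price + inland to port + export clearance + origin terminal + freight + insurance = 1042.48 + 1476.92 + 216.87 + 298.07 + 1025.82 + 517.42 = 4577.58
Import duty = 4577.58 × 13% = 595.09
Buyer bears (A): 1476.92 + 216.87 + 298.07 + 1025.82 + 517.42 + 590.70 + 261.40 + 1045.95 = 5433.15
Landed cost (A) = invoice 1042.48 + 5433.15 + duty 595.09 = 7070.72
Supplier B (CFR):
CIF value = CFR price + insurance = 4020.44 + 517.42 = 4537.86
Import duty = 4537.86 × 13% = 589.92
Buyer bears (B): 517.42 + 590.70 + 261.40 + 1045.95 = 2415.47
Landed cost (B) = invoice 4020.44 + 2415.47 + duty 589.92 = 7025.83
Difference = |7070.72 − 7025.83| = 44.89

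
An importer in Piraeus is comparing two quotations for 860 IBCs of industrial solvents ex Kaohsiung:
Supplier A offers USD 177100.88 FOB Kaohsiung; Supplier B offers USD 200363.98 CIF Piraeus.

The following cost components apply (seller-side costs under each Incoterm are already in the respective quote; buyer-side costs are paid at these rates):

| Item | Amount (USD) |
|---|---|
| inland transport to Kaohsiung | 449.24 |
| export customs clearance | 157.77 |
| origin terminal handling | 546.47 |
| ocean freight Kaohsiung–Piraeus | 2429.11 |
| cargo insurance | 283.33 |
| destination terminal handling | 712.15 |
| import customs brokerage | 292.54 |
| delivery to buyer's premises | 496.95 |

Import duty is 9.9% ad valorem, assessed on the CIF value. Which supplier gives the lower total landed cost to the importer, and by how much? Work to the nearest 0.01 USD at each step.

Supplier A is cheaper by USD 22585.17

Supplier A (FOB):
CIF value = FOB price + freight + insurance = 177100.88 + 2429.11 + 283.33 = 179813.32
Import duty = 179813.32 × 9.9% = 17801.52
Buyer bears (A): 2429.11 + 283.33 + 712.15 + 292.54 + 496.95 = 4214.08
Landed cost (A) = invoice 177100.88 + 4214.08 + duty 17801.52 = 199116.48
Supplier B (CIF):
The CIF price already equals the CIF value: 200363.98
Import duty = 200363.98 × 9.9% = 19836.03
Buyer bears (B): 712.15 + 292.54 + 496.95 = 1501.64
Landed cost (B) = invoice 200363.98 + 1501.64 + duty 19836.03 = 221701.65
Difference = |199116.48 − 221701.65| = 22585.17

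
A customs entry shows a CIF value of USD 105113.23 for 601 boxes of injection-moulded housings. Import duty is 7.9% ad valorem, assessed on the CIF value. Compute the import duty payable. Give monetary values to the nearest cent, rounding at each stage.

Import duty: USD 8303.95

Import duty = 105113.23 × 7.9% = 8303.95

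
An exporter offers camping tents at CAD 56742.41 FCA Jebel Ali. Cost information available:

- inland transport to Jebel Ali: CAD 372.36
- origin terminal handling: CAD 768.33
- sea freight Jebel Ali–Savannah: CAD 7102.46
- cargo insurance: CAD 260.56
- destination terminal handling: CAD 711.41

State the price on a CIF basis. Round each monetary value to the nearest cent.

CIF price: CAD 64873.76

Not relevant to the conversion: inland to port — on the seller under both FCA and CIF; already in the FCA price and stays in the CIF price. destination terminal — on the buyer under both terms; not part of either seller's price.
From FCA to CIF, the seller additionally bears: origin terminal, freight, insurance.
CIF price = 56742.41 + 768.33 + 7102.46 + 260.56 = 64873.76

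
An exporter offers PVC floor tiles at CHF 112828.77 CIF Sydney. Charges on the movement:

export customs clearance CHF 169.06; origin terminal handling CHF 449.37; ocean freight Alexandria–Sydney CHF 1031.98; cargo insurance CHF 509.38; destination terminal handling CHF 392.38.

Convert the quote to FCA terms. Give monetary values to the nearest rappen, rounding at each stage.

FCA price: CHF 110838.04

Not relevant to the conversion: export clearance — on the seller under both CIF and FCA; already in the CIF price and stays in the FCA price. destination terminal — on the buyer under both terms; not part of either seller's price.
From CIF to FCA, the seller no longer bears: origin terminal, freight, insurance.
FCA price = 112828.77 − 449.37 − 1031.98 − 509.38 = 110838.04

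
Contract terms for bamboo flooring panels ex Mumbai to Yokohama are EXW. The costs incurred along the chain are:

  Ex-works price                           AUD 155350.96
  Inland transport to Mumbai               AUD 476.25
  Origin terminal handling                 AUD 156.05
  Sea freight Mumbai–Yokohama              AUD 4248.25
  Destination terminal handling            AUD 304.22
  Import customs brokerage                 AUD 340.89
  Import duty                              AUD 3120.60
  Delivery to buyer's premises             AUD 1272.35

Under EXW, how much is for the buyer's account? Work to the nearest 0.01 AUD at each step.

EXW: the seller makes goods available at their premises; the buyer bears all onward costs.
Seller's account: goods 155350.96 = 155350.96
Buyer's account: inland to port 476.25 + origin terminal 156.05 + freight 4248.25 + destination terminal 304.22 + brokerage 340.89 + duty 3120.60 + delivery 1272.35 = 9918.61

Buyer's account: AUD 9918.61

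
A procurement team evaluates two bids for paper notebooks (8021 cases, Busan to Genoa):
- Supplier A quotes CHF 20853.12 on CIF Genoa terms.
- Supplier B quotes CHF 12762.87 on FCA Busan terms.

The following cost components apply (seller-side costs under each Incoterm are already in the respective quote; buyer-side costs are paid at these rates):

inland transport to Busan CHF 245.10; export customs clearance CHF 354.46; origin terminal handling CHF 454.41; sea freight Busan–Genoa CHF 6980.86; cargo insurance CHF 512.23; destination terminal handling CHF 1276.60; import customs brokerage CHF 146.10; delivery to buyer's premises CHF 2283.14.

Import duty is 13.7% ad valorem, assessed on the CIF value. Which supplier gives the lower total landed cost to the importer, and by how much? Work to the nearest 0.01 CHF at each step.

Supplier B is cheaper by CHF 162.31

Supplier A (CIF):
The CIF price already equals the CIF value: 20853.12
Import duty = 20853.12 × 13.7% = 2856.88
Buyer bears (A): 1276.60 + 146.10 + 2283.14 = 3705.84
Landed cost (A) = invoice 20853.12 + 3705.84 + duty 2856.88 = 27415.84
Supplier B (FCA):
CIF value = FCA price + origin terminal + freight + insurance = 12762.87 + 454.41 + 6980.86 + 512.23 = 20710.37
Import duty = 20710.37 × 13.7% = 2837.32
Buyer bears (B): 454.41 + 6980.86 + 512.23 + 1276.60 + 146.10 + 2283.14 = 11653.34
Landed cost (B) = invoice 12762.87 + 11653.34 + duty 2837.32 = 27253.53
Difference = |27415.84 − 27253.53| = 162.31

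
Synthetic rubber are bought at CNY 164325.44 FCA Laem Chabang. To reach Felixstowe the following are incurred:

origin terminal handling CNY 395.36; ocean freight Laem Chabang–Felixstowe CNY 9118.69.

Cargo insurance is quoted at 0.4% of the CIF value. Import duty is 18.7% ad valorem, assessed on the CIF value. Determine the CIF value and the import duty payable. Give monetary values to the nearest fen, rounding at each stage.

Let C be the CIF value. C = FCA price + pre-shipment costs + freight + 0.4% × C
C − 0.4% × C = 164325.44 + 395.36 + 9118.69
0.996 × C = 173839.49
C = 173839.49 / 0.996 = 174537.64
Insurance premium = 0.4% × 174537.64 = 698.15
Import duty = 174537.64 × 18.7% = 32638.54

CIF value: CNY 174537.64; import duty: CNY 32638.54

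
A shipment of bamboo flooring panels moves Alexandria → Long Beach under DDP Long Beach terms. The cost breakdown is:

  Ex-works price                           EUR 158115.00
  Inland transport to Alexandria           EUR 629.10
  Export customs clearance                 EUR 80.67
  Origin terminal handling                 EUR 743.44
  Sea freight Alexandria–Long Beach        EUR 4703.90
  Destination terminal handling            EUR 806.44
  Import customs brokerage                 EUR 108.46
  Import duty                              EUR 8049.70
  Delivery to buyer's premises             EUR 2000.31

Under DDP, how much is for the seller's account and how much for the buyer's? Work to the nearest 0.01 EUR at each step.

Seller: EUR 175237.02; buyer: EUR 0.00

DDP: the seller bears all costs including import duty.
Seller's account: goods 158115.00 + inland to port 629.10 + export clearance 80.67 + origin terminal 743.44 + freight 4703.90 + destination terminal 806.44 + brokerage 108.46 + duty 8049.70 + delivery 2000.31 = 175237.02
Buyer's account: 0.00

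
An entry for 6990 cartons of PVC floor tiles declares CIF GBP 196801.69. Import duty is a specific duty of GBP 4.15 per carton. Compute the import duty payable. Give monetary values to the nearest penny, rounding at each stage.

Import duty = 6990 × 4.15 = 29008.50

Import duty: GBP 29008.50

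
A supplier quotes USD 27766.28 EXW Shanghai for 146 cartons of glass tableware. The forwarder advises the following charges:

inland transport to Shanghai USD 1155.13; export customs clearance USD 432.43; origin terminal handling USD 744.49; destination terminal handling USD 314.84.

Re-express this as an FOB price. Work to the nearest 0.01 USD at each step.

FOB price: USD 30098.33

Not relevant to the conversion: destination terminal — on the buyer under both terms; not part of either seller's price.
From EXW to FOB, the seller additionally bears: inland to port, export clearance, origin terminal.
FOB price = 27766.28 + 1155.13 + 432.43 + 744.49 = 30098.33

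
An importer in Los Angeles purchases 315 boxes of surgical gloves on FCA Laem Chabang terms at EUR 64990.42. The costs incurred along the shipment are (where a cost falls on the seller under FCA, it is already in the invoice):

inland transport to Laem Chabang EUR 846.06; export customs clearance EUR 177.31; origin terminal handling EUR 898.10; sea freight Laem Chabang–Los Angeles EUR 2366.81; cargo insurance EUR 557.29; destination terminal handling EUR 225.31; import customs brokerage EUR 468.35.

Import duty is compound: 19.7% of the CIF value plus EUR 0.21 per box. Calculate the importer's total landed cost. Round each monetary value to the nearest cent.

FCA: the seller delivers export-cleared goods to the carrier; the buyer bears costs from that point.
Already in the invoice (seller's account under FCA): inland to port, export clearance — exclude.
CIF value = FCA price + origin terminal + freight + insurance = 64990.42 + 898.10 + 2366.81 + 557.29 = 68812.62
Ad valorem component: 68812.62 × 19.7% = 13556.09
Specific component: 315 × 0.21 = 66.15
Import duty = 13556.09 + 66.15 = 13622.24
Buyer bears: origin terminal 898.10 + freight 2366.81 + insurance 557.29 + destination terminal 225.31 + brokerage 468.35 + duty 13622.24 = 18138.10
Landed cost = invoice 64990.42 + 18138.10 = 83128.52

Total landed cost: EUR 83128.52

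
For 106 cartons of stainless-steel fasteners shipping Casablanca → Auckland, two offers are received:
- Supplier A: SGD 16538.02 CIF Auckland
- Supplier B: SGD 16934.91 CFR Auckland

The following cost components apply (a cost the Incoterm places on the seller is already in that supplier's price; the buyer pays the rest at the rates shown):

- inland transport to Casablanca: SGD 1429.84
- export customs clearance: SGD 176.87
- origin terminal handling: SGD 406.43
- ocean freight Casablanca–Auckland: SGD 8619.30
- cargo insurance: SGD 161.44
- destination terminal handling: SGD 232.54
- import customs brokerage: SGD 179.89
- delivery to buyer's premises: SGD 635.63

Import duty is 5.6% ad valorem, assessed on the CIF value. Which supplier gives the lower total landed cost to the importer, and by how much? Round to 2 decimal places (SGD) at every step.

Supplier A (CIF):
The CIF price already equals the CIF value: 16538.02
Import duty = 16538.02 × 5.6% = 926.13
Buyer bears (A): 232.54 + 179.89 + 635.63 = 1048.06
Landed cost (A) = invoice 16538.02 + 1048.06 + duty 926.13 = 18512.21
Supplier B (CFR):
CIF value = CFR price + insurance = 16934.91 + 161.44 = 17096.35
Import duty = 17096.35 × 5.6% = 957.40
Buyer bears (B): 161.44 + 232.54 + 179.89 + 635.63 = 1209.50
Landed cost (B) = invoice 16934.91 + 1209.50 + duty 957.40 = 19101.81
Difference = |18512.21 − 19101.81| = 589.60

Supplier A is cheaper by SGD 589.60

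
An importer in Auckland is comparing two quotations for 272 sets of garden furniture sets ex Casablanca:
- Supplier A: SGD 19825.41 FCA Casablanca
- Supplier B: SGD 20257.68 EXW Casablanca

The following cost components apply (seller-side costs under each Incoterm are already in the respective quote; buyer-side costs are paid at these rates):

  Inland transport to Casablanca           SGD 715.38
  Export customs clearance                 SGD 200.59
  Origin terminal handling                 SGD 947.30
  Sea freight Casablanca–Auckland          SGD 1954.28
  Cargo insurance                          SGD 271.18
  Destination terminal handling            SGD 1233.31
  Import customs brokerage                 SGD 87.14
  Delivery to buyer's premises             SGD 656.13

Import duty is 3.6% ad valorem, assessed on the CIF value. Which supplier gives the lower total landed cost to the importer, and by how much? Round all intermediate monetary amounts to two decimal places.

Supplier A is cheaper by SGD 1396.78

Supplier A (FCA):
CIF value = FCA price + origin terminal + freight + insurance = 19825.41 + 947.30 + 1954.28 + 271.18 = 22998.17
Import duty = 22998.17 × 3.6% = 827.93
Buyer bears (A): 947.30 + 1954.28 + 271.18 + 1233.31 + 87.14 + 656.13 = 5149.34
Landed cost (A) = invoice 19825.41 + 5149.34 + duty 827.93 = 25802.68
Supplier B (EXW):
CIF value = EXW price + inland to port + export clearance + origin terminal + freight + insurance = 20257.68 + 715.38 + 200.59 + 947.30 + 1954.28 + 271.18 = 24346.41
Import duty = 24346.41 × 3.6% = 876.47
Buyer bears (B): 715.38 + 200.59 + 947.30 + 1954.28 + 271.18 + 1233.31 + 87.14 + 656.13 = 6065.31
Landed cost (B) = invoice 20257.68 + 6065.31 + duty 876.47 = 27199.46
Difference = |25802.68 − 27199.46| = 1396.78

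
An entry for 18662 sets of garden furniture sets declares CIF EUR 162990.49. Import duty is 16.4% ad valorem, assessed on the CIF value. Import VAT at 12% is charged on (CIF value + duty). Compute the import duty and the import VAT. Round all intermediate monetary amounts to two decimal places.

Import duty = 162990.49 × 16.4% = 26730.44
VAT base = CIF + duty = 162990.49 + 26730.44 = 189720.93
Import VAT = 189720.93 × 12% = 22766.51

Import duty: EUR 26730.44; import VAT: EUR 22766.51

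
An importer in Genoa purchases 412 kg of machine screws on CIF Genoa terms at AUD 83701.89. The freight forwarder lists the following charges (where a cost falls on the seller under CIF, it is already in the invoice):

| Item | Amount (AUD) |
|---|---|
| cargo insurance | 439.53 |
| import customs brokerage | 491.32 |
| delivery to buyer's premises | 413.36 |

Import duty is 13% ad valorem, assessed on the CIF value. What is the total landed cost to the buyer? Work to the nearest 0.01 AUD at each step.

CIF: the seller pays costs through ocean freight and marine insurance to the destination port.
Already in the invoice (seller's account under CIF): insurance — exclude.
The CIF price already equals the CIF value: 83701.89
Import duty = 83701.89 × 13% = 10881.25
Buyer bears: brokerage 491.32 + delivery 413.36 + duty 10881.25 = 11785.93
Landed cost = invoice 83701.89 + 11785.93 = 95487.82

Total landed cost: AUD 95487.82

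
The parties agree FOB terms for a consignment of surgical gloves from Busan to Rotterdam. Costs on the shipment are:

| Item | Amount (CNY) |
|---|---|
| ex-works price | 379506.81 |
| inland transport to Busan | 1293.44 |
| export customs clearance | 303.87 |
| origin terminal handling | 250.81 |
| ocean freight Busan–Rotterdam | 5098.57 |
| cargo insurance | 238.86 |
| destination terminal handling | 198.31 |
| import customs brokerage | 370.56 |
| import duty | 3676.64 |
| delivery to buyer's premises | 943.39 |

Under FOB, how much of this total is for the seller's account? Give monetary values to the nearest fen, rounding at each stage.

FOB: the seller bears costs until goods are on board at the origin port; the buyer bears freight, insurance and all costs thereafter.
Seller's account: goods 379506.81 + inland to port 1293.44 + export clearance 303.87 + origin terminal 250.81 = 381354.93
Buyer's account: freight 5098.57 + insurance 238.86 + destination terminal 198.31 + brokerage 370.56 + duty 3676.64 + delivery 943.39 = 10526.33

Seller's account: CNY 381354.93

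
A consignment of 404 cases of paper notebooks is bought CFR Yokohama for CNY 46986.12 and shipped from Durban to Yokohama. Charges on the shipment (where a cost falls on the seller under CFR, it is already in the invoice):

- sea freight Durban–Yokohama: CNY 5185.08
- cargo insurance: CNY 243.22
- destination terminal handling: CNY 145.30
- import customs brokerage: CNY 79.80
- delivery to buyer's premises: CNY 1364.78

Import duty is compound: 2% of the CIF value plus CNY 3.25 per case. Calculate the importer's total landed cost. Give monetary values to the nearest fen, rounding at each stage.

Total landed cost: CNY 51076.81

CFR: the seller pays costs through ocean freight to the destination port, but not insurance.
Already in the invoice (seller's account under CFR): freight — exclude.
CIF value = CFR price + insurance = 46986.12 + 243.22 = 47229.34
Ad valorem component: 47229.34 × 2% = 944.59
Specific component: 404 × 3.25 = 1313.00
Import duty = 944.59 + 1313.00 = 2257.59
Buyer bears: insurance 243.22 + destination terminal 145.30 + brokerage 79.80 + delivery 1364.78 + duty 2257.59 = 4090.69
Landed cost = invoice 46986.12 + 4090.69 = 51076.81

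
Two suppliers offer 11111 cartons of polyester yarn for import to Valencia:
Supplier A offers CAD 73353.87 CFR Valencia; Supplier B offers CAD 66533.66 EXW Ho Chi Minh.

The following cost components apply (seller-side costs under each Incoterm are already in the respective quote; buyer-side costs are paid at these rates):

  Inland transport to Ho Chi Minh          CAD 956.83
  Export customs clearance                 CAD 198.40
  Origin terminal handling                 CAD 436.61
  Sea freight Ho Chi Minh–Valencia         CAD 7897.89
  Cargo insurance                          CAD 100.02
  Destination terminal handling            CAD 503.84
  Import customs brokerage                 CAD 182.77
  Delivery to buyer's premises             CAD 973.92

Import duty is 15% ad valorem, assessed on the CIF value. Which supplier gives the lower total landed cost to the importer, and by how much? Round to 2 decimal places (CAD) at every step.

Supplier A is cheaper by CAD 3069.95

Supplier A (CFR):
CIF value = CFR price + insurance = 73353.87 + 100.02 = 73453.89
Import duty = 73453.89 × 15% = 11018.08
Buyer bears (A): 100.02 + 503.84 + 182.77 + 973.92 = 1760.55
Landed cost (A) = invoice 73353.87 + 1760.55 + duty 11018.08 = 86132.50
Supplier B (EXW):
CIF value = EXW price + inland to port + export clearance + origin terminal + freight + insurance = 66533.66 + 956.83 + 198.40 + 436.61 + 7897.89 + 100.02 = 76123.41
Import duty = 76123.41 × 15% = 11418.51
Buyer bears (B): 956.83 + 198.40 + 436.61 + 7897.89 + 100.02 + 503.84 + 182.77 + 973.92 = 11250.28
Landed cost (B) = invoice 66533.66 + 11250.28 + duty 11418.51 = 89202.45
Difference = |86132.50 − 89202.45| = 3069.95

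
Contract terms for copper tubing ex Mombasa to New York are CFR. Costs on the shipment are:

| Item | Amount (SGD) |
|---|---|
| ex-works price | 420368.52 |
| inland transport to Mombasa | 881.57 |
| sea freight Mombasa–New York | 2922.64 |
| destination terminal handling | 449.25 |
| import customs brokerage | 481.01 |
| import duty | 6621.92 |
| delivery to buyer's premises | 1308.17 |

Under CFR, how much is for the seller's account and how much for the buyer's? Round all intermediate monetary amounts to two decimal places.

Seller: SGD 424172.73; buyer: SGD 8860.35

CFR: the seller pays costs through ocean freight to the destination port, but not insurance.
Seller's account: goods 420368.52 + inland to port 881.57 + freight 2922.64 = 424172.73
Buyer's account: destination terminal 449.25 + brokerage 481.01 + duty 6621.92 + delivery 1308.17 = 8860.35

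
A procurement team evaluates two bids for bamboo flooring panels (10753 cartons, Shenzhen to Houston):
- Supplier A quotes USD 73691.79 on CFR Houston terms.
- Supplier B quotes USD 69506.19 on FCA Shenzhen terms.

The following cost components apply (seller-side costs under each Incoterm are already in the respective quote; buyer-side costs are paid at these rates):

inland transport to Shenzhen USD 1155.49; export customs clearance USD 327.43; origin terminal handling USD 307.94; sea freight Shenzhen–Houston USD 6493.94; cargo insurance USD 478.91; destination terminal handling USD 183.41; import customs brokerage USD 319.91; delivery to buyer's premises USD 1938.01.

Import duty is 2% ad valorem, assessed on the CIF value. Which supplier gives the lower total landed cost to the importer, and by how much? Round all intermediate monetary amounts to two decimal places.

Supplier A is cheaper by USD 2668.61

Supplier A (CFR):
CIF value = CFR price + insurance = 73691.79 + 478.91 = 74170.70
Import duty = 74170.70 × 2% = 1483.41
Buyer bears (A): 478.91 + 183.41 + 319.91 + 1938.01 = 2920.24
Landed cost (A) = invoice 73691.79 + 2920.24 + duty 1483.41 = 78095.44
Supplier B (FCA):
CIF value = FCA price + origin terminal + freight + insurance = 69506.19 + 307.94 + 6493.94 + 478.91 = 76786.98
Import duty = 76786.98 × 2% = 1535.74
Buyer bears (B): 307.94 + 6493.94 + 478.91 + 183.41 + 319.91 + 1938.01 = 9722.12
Landed cost (B) = invoice 69506.19 + 9722.12 + duty 1535.74 = 80764.05
Difference = |78095.44 − 80764.05| = 2668.61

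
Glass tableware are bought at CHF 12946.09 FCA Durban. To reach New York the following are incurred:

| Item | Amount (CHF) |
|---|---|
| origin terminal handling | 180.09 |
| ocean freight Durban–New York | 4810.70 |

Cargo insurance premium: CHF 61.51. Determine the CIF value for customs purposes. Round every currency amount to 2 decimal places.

CIF = FCA price + pre-shipment costs + freight + insurance
CIF = 12946.09 + 180.09 + 4810.70 + 61.51 = 17998.39

CIF value: CHF 17998.39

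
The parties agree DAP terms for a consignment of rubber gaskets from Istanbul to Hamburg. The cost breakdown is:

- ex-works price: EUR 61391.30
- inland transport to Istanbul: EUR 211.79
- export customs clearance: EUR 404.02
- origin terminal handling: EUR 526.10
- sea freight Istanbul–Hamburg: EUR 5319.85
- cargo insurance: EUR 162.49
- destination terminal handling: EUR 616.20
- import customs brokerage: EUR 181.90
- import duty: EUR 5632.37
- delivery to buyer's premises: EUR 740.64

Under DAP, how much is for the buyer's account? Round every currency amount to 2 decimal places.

Buyer's account: EUR 5814.27

DAP: the seller bears all costs to the named destination except import duty and clearance.
Seller's account: goods 61391.30 + inland to port 211.79 + export clearance 404.02 + origin terminal 526.10 + freight 5319.85 + insurance 162.49 + destination terminal 616.20 + delivery 740.64 = 69372.39
Buyer's account: brokerage 181.90 + duty 5632.37 = 5814.27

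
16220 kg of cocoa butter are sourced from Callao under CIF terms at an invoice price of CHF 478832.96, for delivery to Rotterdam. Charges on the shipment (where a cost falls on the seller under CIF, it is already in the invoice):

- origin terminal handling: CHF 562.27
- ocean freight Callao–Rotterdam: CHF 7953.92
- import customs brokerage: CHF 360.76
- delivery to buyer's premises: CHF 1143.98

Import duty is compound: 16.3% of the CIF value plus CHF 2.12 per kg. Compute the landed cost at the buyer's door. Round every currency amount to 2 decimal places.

Total landed cost: CHF 592773.87

CIF: the seller pays costs through ocean freight and marine insurance to the destination port.
Already in the invoice (seller's account under CIF): origin terminal, freight — exclude.
The CIF price already equals the CIF value: 478832.96
Ad valorem component: 478832.96 × 16.3% = 78049.77
Specific component: 16220 × 2.12 = 34386.40
Import duty = 78049.77 + 34386.40 = 112436.17
Buyer bears: brokerage 360.76 + delivery 1143.98 + duty 112436.17 = 113940.91
Landed cost = invoice 478832.96 + 113940.91 = 592773.87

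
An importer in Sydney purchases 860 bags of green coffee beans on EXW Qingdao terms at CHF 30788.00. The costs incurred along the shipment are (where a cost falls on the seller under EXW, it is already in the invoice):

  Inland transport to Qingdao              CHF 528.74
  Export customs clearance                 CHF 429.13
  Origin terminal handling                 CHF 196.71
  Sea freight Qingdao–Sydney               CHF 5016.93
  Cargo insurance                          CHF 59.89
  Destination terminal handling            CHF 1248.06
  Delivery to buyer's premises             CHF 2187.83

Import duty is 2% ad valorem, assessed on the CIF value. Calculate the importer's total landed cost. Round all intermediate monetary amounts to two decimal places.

EXW: the seller makes goods available at their premises; the buyer bears all onward costs.
CIF value = EXW price + inland to port + export clearance + origin terminal + freight + insurance = 30788.00 + 528.74 + 429.13 + 196.71 + 5016.93 + 59.89 = 37019.40
Import duty = 37019.40 × 2% = 740.39
Buyer bears: inland to port 528.74 + export clearance 429.13 + origin terminal 196.71 + freight 5016.93 + insurance 59.89 + destination terminal 1248.06 + delivery 2187.83 + duty 740.39 = 10407.68
Landed cost = invoice 30788.00 + 10407.68 = 41195.68

Total landed cost: CHF 41195.68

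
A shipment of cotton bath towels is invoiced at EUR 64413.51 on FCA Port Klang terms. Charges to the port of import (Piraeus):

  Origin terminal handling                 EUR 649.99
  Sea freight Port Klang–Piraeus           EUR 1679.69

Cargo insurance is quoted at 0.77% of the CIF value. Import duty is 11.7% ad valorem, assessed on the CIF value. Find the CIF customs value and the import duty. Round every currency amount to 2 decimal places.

Let C be the CIF value. C = FCA price + pre-shipment costs + freight + 0.77% × C
C − 0.77% × C = 64413.51 + 649.99 + 1679.69
0.9923 × C = 66743.19
C = 66743.19 / 0.9923 = 67261.10
Insurance premium = 0.77% × 67261.10 = 517.91
Import duty = 67261.10 × 11.7% = 7869.55

CIF value: EUR 67261.10; import duty: EUR 7869.55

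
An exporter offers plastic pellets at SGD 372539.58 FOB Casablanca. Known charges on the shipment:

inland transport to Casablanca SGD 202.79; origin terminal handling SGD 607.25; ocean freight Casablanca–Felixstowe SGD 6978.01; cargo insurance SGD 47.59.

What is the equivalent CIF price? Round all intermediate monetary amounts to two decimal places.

Not relevant to the conversion: inland to port, origin terminal — on the seller under both FOB and CIF; already in the FOB price and stays in the CIF price.
From FOB to CIF, the seller additionally bears: freight, insurance.
CIF price = 372539.58 + 6978.01 + 47.59 = 379565.18

CIF price: SGD 379565.18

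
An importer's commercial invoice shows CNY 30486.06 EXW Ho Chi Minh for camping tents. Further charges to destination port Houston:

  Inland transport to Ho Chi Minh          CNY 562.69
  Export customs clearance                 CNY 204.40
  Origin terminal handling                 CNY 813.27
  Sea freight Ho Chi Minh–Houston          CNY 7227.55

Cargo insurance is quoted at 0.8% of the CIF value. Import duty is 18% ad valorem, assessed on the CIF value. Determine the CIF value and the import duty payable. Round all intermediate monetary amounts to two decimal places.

CIF value: CNY 39610.86; import duty: CNY 7129.95

Let C be the CIF value. C = EXW price + pre-shipment costs + freight + 0.8% × C
C − 0.8% × C = 30486.06 + 562.69 + 204.40 + 813.27 + 7227.55
0.992 × C = 39293.97
C = 39293.97 / 0.992 = 39610.86
Insurance premium = 0.8% × 39610.86 = 316.89
Import duty = 39610.86 × 18% = 7129.95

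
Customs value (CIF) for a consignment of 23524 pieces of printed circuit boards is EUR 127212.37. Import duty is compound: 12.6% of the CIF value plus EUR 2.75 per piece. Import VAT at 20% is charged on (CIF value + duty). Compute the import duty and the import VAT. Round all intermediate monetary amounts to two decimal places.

Import duty: EUR 80719.76; import VAT: EUR 41586.43

Ad valorem component: 127212.37 × 12.6% = 16028.76
Specific component: 23524 × 2.75 = 64691.00
Import duty = 16028.76 + 64691.00 = 80719.76
VAT base = CIF + duty = 127212.37 + 80719.76 = 207932.13
Import VAT = 207932.13 × 20% = 41586.43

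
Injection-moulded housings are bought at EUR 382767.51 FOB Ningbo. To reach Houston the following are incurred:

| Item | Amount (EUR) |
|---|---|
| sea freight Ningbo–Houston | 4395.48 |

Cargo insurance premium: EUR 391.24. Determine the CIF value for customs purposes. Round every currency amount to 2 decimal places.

CIF value: EUR 387554.23

CIF = FOB price + freight + insurance
CIF = 382767.51 + 4395.48 + 391.24 = 387554.23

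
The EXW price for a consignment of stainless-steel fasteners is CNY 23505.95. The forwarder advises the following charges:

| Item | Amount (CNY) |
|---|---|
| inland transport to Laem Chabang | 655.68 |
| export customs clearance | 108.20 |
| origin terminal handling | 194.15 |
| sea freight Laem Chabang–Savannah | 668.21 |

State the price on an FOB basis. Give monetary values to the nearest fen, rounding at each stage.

Not relevant to the conversion: freight — on the buyer under both terms; not part of either seller's price.
From EXW to FOB, the seller additionally bears: inland to port, export clearance, origin terminal.
FOB price = 23505.95 + 655.68 + 108.20 + 194.15 = 24463.98

FOB price: CNY 24463.98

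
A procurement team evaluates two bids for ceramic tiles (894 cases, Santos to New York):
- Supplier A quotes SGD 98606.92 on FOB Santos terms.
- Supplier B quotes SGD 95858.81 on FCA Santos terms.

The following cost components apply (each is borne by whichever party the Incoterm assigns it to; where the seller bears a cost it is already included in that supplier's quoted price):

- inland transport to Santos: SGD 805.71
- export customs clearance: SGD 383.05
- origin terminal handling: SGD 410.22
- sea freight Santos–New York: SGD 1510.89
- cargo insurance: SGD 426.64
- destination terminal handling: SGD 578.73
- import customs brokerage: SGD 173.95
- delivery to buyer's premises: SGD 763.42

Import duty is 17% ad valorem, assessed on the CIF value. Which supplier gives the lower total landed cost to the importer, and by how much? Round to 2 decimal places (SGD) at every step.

Supplier B is cheaper by SGD 2735.33

Supplier A (FOB):
CIF value = FOB price + freight + insurance = 98606.92 + 1510.89 + 426.64 = 100544.45
Import duty = 100544.45 × 17% = 17092.56
Buyer bears (A): 1510.89 + 426.64 + 578.73 + 173.95 + 763.42 = 3453.63
Landed cost (A) = invoice 98606.92 + 3453.63 + duty 17092.56 = 119153.11
Supplier B (FCA):
CIF value = FCA price + origin terminal + freight + insurance = 95858.81 + 410.22 + 1510.89 + 426.64 = 98206.56
Import duty = 98206.56 × 17% = 16695.12
Buyer bears (B): 410.22 + 1510.89 + 426.64 + 578.73 + 173.95 + 763.42 = 3863.85
Landed cost (B) = invoice 95858.81 + 3863.85 + duty 16695.12 = 116417.78
Difference = |119153.11 − 116417.78| = 2735.33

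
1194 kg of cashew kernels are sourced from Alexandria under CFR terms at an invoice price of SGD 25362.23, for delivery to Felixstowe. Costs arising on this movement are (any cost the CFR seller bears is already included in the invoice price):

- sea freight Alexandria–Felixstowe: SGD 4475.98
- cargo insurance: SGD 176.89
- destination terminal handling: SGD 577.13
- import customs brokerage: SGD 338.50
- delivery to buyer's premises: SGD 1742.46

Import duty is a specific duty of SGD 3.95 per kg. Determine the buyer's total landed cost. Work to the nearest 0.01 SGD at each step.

CFR: the seller pays costs through ocean freight to the destination port, but not insurance.
Already in the invoice (seller's account under CFR): freight — exclude.
CIF value = CFR price + insurance = 25362.23 + 176.89 = 25539.12
Import duty = 1194 × 3.95 = 4716.30
Buyer bears: insurance 176.89 + destination terminal 577.13 + brokerage 338.50 + delivery 1742.46 + duty 4716.30 = 7551.28
Landed cost = invoice 25362.23 + 7551.28 = 32913.51

Total landed cost: SGD 32913.51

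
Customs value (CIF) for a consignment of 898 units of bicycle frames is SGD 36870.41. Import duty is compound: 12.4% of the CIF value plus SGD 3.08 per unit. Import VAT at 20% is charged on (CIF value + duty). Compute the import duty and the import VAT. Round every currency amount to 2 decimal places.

Ad valorem component: 36870.41 × 12.4% = 4571.93
Specific component: 898 × 3.08 = 2765.84
Import duty = 4571.93 + 2765.84 = 7337.77
VAT base = CIF + duty = 36870.41 + 7337.77 = 44208.18
Import VAT = 44208.18 × 20% = 8841.64

Import duty: SGD 7337.77; import VAT: SGD 8841.64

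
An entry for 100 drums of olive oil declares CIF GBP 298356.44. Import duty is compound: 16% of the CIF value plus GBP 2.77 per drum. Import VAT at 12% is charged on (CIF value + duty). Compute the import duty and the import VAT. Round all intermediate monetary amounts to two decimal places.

Import duty: GBP 48014.03; import VAT: GBP 41564.46

Ad valorem component: 298356.44 × 16% = 47737.03
Specific component: 100 × 2.77 = 277.00
Import duty = 47737.03 + 277.00 = 48014.03
VAT base = CIF + duty = 298356.44 + 48014.03 = 346370.47
Import VAT = 346370.47 × 12% = 41564.46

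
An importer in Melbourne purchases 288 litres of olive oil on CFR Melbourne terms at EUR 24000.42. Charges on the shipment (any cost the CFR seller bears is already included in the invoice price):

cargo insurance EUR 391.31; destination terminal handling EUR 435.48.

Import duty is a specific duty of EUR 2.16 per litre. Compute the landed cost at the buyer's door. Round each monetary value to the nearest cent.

CFR: the seller pays costs through ocean freight to the destination port, but not insurance.
CIF value = CFR price + insurance = 24000.42 + 391.31 = 24391.73
Import duty = 288 × 2.16 = 622.08
Buyer bears: insurance 391.31 + destination terminal 435.48 + duty 622.08 = 1448.87
Landed cost = invoice 24000.42 + 1448.87 = 25449.29

Total landed cost: EUR 25449.29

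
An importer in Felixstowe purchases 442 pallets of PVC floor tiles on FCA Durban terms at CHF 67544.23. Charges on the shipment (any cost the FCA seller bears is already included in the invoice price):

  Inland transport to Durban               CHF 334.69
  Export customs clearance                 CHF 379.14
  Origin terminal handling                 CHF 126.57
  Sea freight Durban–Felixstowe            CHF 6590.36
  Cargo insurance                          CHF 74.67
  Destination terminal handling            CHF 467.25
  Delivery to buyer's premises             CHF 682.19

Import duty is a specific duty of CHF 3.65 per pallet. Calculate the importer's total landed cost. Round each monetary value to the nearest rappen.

Total landed cost: CHF 77098.57

FCA: the seller delivers export-cleared goods to the carrier; the buyer bears costs from that point.
Already in the invoice (seller's account under FCA): inland to port, export clearance — exclude.
CIF value = FCA price + origin terminal + freight + insurance = 67544.23 + 126.57 + 6590.36 + 74.67 = 74335.83
Import duty = 442 × 3.65 = 1613.30
Buyer bears: origin terminal 126.57 + freight 6590.36 + insurance 74.67 + destination terminal 467.25 + delivery 682.19 + duty 1613.30 = 9554.34
Landed cost = invoice 67544.23 + 9554.34 = 77098.57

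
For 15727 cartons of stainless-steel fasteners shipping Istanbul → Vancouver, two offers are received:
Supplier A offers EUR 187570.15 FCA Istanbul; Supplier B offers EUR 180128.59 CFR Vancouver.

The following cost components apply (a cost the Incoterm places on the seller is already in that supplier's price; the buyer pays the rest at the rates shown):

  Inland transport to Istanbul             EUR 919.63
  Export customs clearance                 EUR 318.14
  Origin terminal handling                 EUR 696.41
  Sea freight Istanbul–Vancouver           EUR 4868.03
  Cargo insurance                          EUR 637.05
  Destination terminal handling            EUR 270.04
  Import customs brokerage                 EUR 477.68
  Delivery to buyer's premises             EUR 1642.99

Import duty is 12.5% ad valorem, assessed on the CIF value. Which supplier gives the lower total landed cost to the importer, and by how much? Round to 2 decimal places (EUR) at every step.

Supplier B is cheaper by EUR 14631.75

Supplier A (FCA):
CIF value = FCA price + origin terminal + freight + insurance = 187570.15 + 696.41 + 4868.03 + 637.05 = 193771.64
Import duty = 193771.64 × 12.5% = 24221.46
Buyer bears (A): 696.41 + 4868.03 + 637.05 + 270.04 + 477.68 + 1642.99 = 8592.20
Landed cost (A) = invoice 187570.15 + 8592.20 + duty 24221.46 = 220383.81
Supplier B (CFR):
CIF value = CFR price + insurance = 180128.59 + 637.05 = 180765.64
Import duty = 180765.64 × 12.5% = 22595.71
Buyer bears (B): 637.05 + 270.04 + 477.68 + 1642.99 = 3027.76
Landed cost (B) = invoice 180128.59 + 3027.76 + duty 22595.71 = 205752.06
Difference = |220383.81 − 205752.06| = 14631.75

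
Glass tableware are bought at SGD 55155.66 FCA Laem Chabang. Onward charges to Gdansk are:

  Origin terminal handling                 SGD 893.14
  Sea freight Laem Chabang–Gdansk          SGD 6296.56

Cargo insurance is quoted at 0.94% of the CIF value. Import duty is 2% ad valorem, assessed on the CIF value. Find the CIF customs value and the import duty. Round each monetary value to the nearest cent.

CIF value: SGD 62936.97; import duty: SGD 1258.74

Let C be the CIF value. C = FCA price + pre-shipment costs + freight + 0.94% × C
C − 0.94% × C = 55155.66 + 893.14 + 6296.56
0.9906 × C = 62345.36
C = 62345.36 / 0.9906 = 62936.97
Insurance premium = 0.94% × 62936.97 = 591.61
Import duty = 62936.97 × 2% = 1258.74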